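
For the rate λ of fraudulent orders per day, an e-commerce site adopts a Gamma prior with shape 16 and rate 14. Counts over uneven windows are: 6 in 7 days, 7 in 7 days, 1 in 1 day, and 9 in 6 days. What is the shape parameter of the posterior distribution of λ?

Total count: 6 + 7 + 1 + 9 = 23.
Total exposure: 7 + 7 + 1 + 6 = 21 days.
The Gamma prior is conjugate for the Poisson rate, so λ | data ~ Gamma(16+23, 14+21) = Gamma(39, 35).

39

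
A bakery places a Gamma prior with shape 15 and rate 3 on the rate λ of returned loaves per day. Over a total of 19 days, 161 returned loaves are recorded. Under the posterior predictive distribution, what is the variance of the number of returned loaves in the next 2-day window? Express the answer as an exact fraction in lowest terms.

192/11

Total count 161 over total exposure 19 days.
The Gamma prior is conjugate for the Poisson rate, so λ | data ~ Gamma(15+161, 3+19) = Gamma(176, 22).
The posterior predictive for a window of length T is Negative Binomial with variance T·α'·(β'+T)/β'² = 2·176·24/484 = 192/11.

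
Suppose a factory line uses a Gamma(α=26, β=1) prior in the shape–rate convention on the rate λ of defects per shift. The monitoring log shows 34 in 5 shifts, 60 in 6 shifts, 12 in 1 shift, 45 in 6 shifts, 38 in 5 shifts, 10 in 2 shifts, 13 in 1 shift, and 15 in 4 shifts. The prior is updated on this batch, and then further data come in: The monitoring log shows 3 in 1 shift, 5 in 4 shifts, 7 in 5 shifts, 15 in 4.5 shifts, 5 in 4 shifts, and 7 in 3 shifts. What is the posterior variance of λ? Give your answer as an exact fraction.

236/2205

Total count: 34 + 60 + 12 + 45 + 38 + 10 + 13 + 15 = 227.
Total exposure: 5 + 6 + 1 + 6 + 5 + 2 + 1 + 4 = 30 shifts.
After the first batch: Gamma(26 + 227, 1 + 30) = Gamma(253, 31).
Total count: 3 + 5 + 7 + 15 + 5 + 7 = 42.
Total exposure: 1 + 4 + 5 + 4.5 + 4 + 3 = 21.5 shifts.
After the second batch: Gamma(253 + 42, 31 + 21.5) = Gamma(295, 105/2).
Posterior variance = α'/β'² = 295/(11025/4) = 236/2205.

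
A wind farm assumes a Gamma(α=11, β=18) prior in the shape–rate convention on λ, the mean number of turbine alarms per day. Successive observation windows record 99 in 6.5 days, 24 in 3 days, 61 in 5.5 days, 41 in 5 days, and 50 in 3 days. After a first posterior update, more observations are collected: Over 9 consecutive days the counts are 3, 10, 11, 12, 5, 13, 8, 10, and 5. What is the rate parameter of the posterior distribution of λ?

50

Total count: 99 + 24 + 61 + 41 + 50 = 275.
Total exposure: 6.5 + 3 + 5.5 + 5 + 3 = 23 days.
After the first batch: Gamma(11 + 275, 18 + 23) = Gamma(286, 41).
Total count: 3 + 10 + 11 + 12 + 5 + 13 + 8 + 10 + 5 = 77.
Total exposure: 9 days.
After the second batch: Gamma(286 + 77, 41 + 9) = Gamma(363, 50).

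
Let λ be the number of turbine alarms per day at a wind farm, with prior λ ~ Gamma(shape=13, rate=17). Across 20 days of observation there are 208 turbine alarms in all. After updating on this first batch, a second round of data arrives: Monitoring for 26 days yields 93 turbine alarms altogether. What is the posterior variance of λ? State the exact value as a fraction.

Total count 208 over total exposure 20 days.
After the first batch: Gamma(13 + 208, 17 + 20) = Gamma(221, 37).
Total count 93 over total exposure 26 days.
After the second batch: Gamma(221 + 93, 37 + 26) = Gamma(314, 63).
Posterior variance = α'/β'² = 314/3969.

314/3969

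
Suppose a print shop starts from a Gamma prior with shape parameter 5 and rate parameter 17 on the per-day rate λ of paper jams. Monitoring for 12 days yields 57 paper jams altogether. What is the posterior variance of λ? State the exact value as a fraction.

62/841

Total count 57 over total exposure 12 days.
The Gamma prior is conjugate for the Poisson rate, so λ | data ~ Gamma(5+57, 17+12) = Gamma(62, 29).
Posterior variance = α'/β'² = 62/841.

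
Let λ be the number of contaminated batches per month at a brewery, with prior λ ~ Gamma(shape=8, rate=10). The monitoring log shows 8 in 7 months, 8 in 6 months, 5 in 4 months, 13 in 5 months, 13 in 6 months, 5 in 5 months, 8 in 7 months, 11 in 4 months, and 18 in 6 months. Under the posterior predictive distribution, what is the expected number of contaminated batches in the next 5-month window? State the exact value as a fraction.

Total count: 8 + 8 + 5 + 13 + 13 + 5 + 8 + 11 + 18 = 89.
Total exposure: 7 + 6 + 4 + 5 + 6 + 5 + 7 + 4 + 6 = 50 months.
Conjugate update: add total count to the shape and total exposure to the rate, giving Gamma(97, 60).
Predictive mean over a 5-month window = T·E[λ|data] = 5·97/60 = 97/12.

97/12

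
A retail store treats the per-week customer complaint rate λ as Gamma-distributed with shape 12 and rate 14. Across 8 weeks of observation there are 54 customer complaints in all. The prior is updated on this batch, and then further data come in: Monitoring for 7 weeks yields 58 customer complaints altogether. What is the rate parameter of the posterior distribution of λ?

Total count 54 over total exposure 8 weeks.
After the first batch: Gamma(12 + 54, 14 + 8) = Gamma(66, 22).
Total count 58 over total exposure 7 weeks.
After the second batch: Gamma(66 + 58, 22 + 7) = Gamma(124, 29).

29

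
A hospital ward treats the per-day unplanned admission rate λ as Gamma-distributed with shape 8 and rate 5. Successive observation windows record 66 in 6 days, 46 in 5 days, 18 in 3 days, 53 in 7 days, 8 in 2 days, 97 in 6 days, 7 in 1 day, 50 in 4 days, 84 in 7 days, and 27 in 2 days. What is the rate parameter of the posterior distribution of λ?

48

Total count: 66 + 46 + 18 + 53 + 8 + 97 + 7 + 50 + 84 + 27 = 456.
Total exposure: 6 + 5 + 3 + 7 + 2 + 6 + 1 + 4 + 7 + 2 = 43 days.
Conjugate update: add total count to the shape and total exposure to the rate, giving Gamma(464, 48).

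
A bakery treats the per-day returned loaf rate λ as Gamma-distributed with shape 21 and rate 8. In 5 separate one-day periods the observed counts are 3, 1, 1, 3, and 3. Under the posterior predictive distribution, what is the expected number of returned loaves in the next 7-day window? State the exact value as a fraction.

224/13

Total count: 3 + 1 + 1 + 3 + 3 = 11.
Total exposure: 5 days.
By Gamma–Poisson conjugacy, the posterior is Gamma(α + Σx, β + Σt) = Gamma(21 + 11, 8 + 5) = Gamma(32, 13).
Predictive mean over a 7-day window = T·E[λ|data] = 7·32/13 = 224/13.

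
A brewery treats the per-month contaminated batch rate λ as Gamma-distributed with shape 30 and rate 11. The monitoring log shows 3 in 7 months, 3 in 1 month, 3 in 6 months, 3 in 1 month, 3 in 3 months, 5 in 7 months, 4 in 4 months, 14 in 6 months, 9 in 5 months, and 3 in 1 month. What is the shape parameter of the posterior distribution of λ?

Total count: 3 + 3 + 3 + 3 + 3 + 5 + 4 + 14 + 9 + 3 = 50.
Total exposure: 7 + 1 + 6 + 1 + 3 + 7 + 4 + 6 + 5 + 1 = 41 months.
Posterior: α' = 30 + 50 = 80, β' = 11 + 41 = 52.

80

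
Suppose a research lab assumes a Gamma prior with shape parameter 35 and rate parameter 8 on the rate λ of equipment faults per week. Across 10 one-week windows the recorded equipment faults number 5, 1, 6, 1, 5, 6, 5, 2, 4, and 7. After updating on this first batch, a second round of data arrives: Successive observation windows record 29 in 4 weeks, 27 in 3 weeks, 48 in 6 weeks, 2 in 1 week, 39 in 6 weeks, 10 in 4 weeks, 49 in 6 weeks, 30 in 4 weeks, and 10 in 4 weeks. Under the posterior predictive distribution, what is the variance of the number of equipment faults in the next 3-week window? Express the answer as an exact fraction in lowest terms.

56817/3136

Total count: 5 + 1 + 6 + 1 + 5 + 6 + 5 + 2 + 4 + 7 = 42.
Total exposure: 10 weeks.
After the first batch: Gamma(35 + 42, 8 + 10) = Gamma(77, 18).
Total count: 29 + 27 + 48 + 2 + 39 + 10 + 49 + 30 + 10 = 244.
Total exposure: 4 + 3 + 6 + 1 + 6 + 4 + 6 + 4 + 4 = 38 weeks.
After the second batch: Gamma(77 + 244, 18 + 38) = Gamma(321, 56).
The posterior predictive for a window of length T is Negative Binomial with variance T·α'·(β'+T)/β'² = 3·321·59/3136 = 56817/3136.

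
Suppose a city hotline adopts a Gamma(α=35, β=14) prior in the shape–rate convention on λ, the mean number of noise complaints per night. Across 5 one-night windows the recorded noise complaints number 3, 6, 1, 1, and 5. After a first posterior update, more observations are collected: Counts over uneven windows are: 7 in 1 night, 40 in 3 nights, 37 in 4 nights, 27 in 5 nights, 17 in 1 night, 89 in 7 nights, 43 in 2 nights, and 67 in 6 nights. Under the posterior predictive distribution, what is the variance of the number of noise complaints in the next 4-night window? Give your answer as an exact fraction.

Total count: 3 + 6 + 1 + 1 + 5 = 16.
Total exposure: 5 nights.
After the first batch: Gamma(35 + 16, 14 + 5) = Gamma(51, 19).
Total count: 7 + 40 + 37 + 27 + 17 + 89 + 43 + 67 = 327.
Total exposure: 1 + 3 + 4 + 5 + 1 + 7 + 2 + 6 = 29 nights.
After the second batch: Gamma(51 + 327, 19 + 29) = Gamma(378, 48).
The posterior predictive for a window of length T is Negative Binomial with variance T·α'·(β'+T)/β'² = 4·378·52/2304 = 273/8.

273/8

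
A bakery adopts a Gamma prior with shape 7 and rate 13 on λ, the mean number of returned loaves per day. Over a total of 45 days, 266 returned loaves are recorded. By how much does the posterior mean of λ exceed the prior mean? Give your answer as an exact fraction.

Total count 266 over total exposure 45 days.
Posterior: α' = 7 + 266 = 273, β' = 13 + 45 = 58.
Posterior mean = 273/58 = 273/58; prior mean = 7/13 = 7/13. Difference = 273/58 − 7/13 = 3143/754.

3143/754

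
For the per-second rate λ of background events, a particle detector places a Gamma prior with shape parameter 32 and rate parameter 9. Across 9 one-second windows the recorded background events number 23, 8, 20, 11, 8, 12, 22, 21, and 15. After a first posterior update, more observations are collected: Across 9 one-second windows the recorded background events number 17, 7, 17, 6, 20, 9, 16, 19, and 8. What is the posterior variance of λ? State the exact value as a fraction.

97/243

Total count: 23 + 8 + 20 + 11 + 8 + 12 + 22 + 21 + 15 = 140.
Total exposure: 9 seconds.
After the first batch: Gamma(32 + 140, 9 + 9) = Gamma(172, 18).
Total count: 17 + 7 + 17 + 6 + 20 + 9 + 16 + 19 + 8 = 119.
Total exposure: 9 seconds.
After the second batch: Gamma(172 + 119, 18 + 9) = Gamma(291, 27).
Posterior variance = α'/β'² = 291/729 = 97/243.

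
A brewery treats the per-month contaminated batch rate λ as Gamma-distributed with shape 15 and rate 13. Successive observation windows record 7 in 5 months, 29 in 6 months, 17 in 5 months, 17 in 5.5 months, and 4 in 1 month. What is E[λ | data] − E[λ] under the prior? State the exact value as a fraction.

1249/923

Total count: 7 + 29 + 17 + 17 + 4 = 74.
Total exposure: 5 + 6 + 5 + 5.5 + 1 = 22.5 months.
By Gamma–Poisson conjugacy, the posterior is Gamma(α + Σx, β + Σt) = Gamma(15 + 74, 13 + 22.5) = Gamma(89, 71/2).
Posterior mean = 89/(71/2) = 178/71; prior mean = 15/13 = 15/13. Difference = 178/71 − 15/13 = 1249/923.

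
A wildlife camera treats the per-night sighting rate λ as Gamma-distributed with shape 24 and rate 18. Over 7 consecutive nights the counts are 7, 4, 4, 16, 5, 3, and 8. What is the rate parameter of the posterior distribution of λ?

25

Total count: 7 + 4 + 4 + 16 + 5 + 3 + 8 = 47.
Total exposure: 7 nights.
The Gamma prior is conjugate for the Poisson rate, so λ | data ~ Gamma(24+47, 18+7) = Gamma(71, 25).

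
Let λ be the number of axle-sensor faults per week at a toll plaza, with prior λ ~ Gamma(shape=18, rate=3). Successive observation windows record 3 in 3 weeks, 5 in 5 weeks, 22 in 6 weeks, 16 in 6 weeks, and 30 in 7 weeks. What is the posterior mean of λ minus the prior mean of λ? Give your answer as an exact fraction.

Total count: 3 + 5 + 22 + 16 + 30 = 76.
Total exposure: 3 + 5 + 6 + 6 + 7 = 27 weeks.
Gamma(α, β) with Poisson data over total exposure Σt gives posterior Gamma(α+Σx, β+Σt) = Gamma(94, 30).
Posterior mean = 94/30 = 47/15; prior mean = 18/3 = 6. Difference = 47/15 − 6 = -43/15.

-43/15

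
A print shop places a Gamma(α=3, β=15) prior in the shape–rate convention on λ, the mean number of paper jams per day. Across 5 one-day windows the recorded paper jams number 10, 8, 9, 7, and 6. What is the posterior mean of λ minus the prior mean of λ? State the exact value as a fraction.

Total count: 10 + 8 + 9 + 7 + 6 = 40.
Total exposure: 5 days.
By Gamma–Poisson conjugacy, the posterior is Gamma(α + Σx, β + Σt) = Gamma(3 + 40, 15 + 5) = Gamma(43, 20).
Posterior mean = 43/20 = 43/20; prior mean = 3/15 = 1/5. Difference = 43/20 − 1/5 = 39/20.

39/20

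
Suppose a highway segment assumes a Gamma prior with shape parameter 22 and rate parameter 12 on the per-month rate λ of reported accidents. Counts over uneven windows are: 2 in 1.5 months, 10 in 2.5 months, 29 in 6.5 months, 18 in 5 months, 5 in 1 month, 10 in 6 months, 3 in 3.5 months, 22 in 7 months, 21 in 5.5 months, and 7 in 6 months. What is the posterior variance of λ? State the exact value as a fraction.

Total count: 2 + 10 + 29 + 18 + 5 + 10 + 3 + 22 + 21 + 7 = 127.
Total exposure: 1.5 + 2.5 + 6.5 + 5 + 1 + 6 + 3.5 + 7 + 5.5 + 6 = 44.5 months.
Posterior: α' = 22 + 127 = 149, β' = 12 + 44.5 = 113/2.
Posterior variance = α'/β'² = 149/(12769/4) = 596/12769.

596/12769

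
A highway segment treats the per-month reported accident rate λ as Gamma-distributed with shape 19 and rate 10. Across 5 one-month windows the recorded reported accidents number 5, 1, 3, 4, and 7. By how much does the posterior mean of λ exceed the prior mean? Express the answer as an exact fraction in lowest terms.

7/10

Total count: 5 + 1 + 3 + 4 + 7 = 20.
Total exposure: 5 months.
Gamma(α, β) with Poisson data over total exposure Σt gives posterior Gamma(α+Σx, β+Σt) = Gamma(39, 15).
Posterior mean = 39/15 = 13/5; prior mean = 19/10 = 19/10. Difference = 13/5 − 19/10 = 7/10.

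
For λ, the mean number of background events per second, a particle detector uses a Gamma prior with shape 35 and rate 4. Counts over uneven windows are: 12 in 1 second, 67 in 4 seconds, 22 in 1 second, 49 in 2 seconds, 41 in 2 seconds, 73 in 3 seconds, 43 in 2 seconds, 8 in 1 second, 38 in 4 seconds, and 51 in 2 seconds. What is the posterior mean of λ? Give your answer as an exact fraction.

439/26

Total count: 12 + 67 + 22 + 49 + 41 + 73 + 43 + 8 + 38 + 51 = 404.
Total exposure: 1 + 4 + 1 + 2 + 2 + 3 + 2 + 1 + 4 + 2 = 22 seconds.
By Gamma–Poisson conjugacy, the posterior is Gamma(α + Σx, β + Σt) = Gamma(35 + 404, 4 + 22) = Gamma(439, 26).
Posterior mean = α'/β' = 439/26.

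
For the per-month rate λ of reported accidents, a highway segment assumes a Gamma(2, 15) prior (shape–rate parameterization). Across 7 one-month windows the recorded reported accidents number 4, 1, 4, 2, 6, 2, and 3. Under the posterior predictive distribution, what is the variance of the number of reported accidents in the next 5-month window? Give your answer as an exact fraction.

810/121

Total count: 4 + 1 + 4 + 2 + 6 + 2 + 3 = 22.
Total exposure: 7 months.
By Gamma–Poisson conjugacy, the posterior is Gamma(α + Σx, β + Σt) = Gamma(2 + 22, 15 + 7) = Gamma(24, 22).
The posterior predictive for a window of length T is Negative Binomial with variance T·α'·(β'+T)/β'² = 5·24·27/484 = 810/121.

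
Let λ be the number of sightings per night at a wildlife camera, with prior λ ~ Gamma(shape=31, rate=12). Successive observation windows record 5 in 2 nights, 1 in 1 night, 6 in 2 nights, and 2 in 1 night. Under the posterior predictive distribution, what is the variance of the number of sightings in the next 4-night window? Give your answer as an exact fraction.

Total count: 5 + 1 + 6 + 2 = 14.
Total exposure: 2 + 1 + 2 + 1 = 6 nights.
Posterior: α' = 31 + 14 = 45, β' = 12 + 6 = 18.
The posterior predictive for a window of length T is Negative Binomial with variance T·α'·(β'+T)/β'² = 4·45·22/324 = 110/9.

110/9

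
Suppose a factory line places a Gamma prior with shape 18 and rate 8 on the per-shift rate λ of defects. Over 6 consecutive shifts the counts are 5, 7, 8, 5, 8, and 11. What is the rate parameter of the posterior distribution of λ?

14

Total count: 5 + 7 + 8 + 5 + 8 + 11 = 44.
Total exposure: 6 shifts.
Posterior: α' = 18 + 44 = 62, β' = 8 + 6 = 14.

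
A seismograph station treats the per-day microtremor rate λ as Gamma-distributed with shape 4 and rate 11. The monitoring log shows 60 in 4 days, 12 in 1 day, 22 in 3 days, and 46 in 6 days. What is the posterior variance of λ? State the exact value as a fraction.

144/625

Total count: 60 + 12 + 22 + 46 = 140.
Total exposure: 4 + 1 + 3 + 6 = 14 days.
Gamma(α, β) with Poisson data over total exposure Σt gives posterior Gamma(α+Σx, β+Σt) = Gamma(144, 25).
Posterior variance = α'/β'² = 144/625.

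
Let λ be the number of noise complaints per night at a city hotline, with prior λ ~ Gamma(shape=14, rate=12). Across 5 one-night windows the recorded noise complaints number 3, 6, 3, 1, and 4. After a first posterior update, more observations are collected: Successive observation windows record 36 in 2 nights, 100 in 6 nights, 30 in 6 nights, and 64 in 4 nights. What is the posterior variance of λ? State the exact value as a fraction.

Total count: 3 + 6 + 3 + 1 + 4 = 17.
Total exposure: 5 nights.
After the first batch: Gamma(14 + 17, 12 + 5) = Gamma(31, 17).
Total count: 36 + 100 + 30 + 64 = 230.
Total exposure: 2 + 6 + 6 + 4 = 18 nights.
After the second batch: Gamma(31 + 230, 17 + 18) = Gamma(261, 35).
Posterior variance = α'/β'² = 261/1225.

261/1225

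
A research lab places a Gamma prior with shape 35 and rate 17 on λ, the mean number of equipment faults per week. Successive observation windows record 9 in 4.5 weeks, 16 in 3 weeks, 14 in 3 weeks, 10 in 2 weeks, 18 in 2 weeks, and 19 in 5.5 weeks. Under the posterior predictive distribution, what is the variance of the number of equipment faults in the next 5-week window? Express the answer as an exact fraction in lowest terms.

25410/1369

Total count: 9 + 16 + 14 + 10 + 18 + 19 = 86.
Total exposure: 4.5 + 3 + 3 + 2 + 2 + 5.5 = 20 weeks.
Gamma(α, β) with Poisson data over total exposure Σt gives posterior Gamma(α+Σx, β+Σt) = Gamma(121, 37).
The posterior predictive for a window of length T is Negative Binomial with variance T·α'·(β'+T)/β'² = 5·121·42/1369 = 25410/1369.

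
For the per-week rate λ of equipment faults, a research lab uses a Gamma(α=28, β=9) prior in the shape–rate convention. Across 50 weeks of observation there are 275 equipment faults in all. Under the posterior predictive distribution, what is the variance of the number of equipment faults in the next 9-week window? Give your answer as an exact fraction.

185436/3481

Total count 275 over total exposure 50 weeks.
Posterior: α' = 28 + 275 = 303, β' = 9 + 50 = 59.
The posterior predictive for a window of length T is Negative Binomial with variance T·α'·(β'+T)/β'² = 9·303·68/3481 = 185436/3481.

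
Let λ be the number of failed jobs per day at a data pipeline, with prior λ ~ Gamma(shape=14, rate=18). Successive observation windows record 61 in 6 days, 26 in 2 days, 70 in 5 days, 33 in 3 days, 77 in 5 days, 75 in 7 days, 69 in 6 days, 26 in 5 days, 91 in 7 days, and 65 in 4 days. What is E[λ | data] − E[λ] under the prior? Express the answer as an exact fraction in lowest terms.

4987/612

Total count: 61 + 26 + 70 + 33 + 77 + 75 + 69 + 26 + 91 + 65 = 593.
Total exposure: 6 + 2 + 5 + 3 + 5 + 7 + 6 + 5 + 7 + 4 = 50 days.
Gamma(α, β) with Poisson data over total exposure Σt gives posterior Gamma(α+Σx, β+Σt) = Gamma(607, 68).
Posterior mean = 607/68 = 607/68; prior mean = 14/18 = 7/9. Difference = 607/68 − 7/9 = 4987/612.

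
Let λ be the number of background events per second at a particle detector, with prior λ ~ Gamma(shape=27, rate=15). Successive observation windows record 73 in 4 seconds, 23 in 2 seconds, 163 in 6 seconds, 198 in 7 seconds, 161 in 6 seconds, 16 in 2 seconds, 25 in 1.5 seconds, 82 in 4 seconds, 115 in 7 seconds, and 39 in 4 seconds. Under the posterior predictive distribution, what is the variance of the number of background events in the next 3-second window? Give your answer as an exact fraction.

75604/1521

Total count: 73 + 23 + 163 + 198 + 161 + 16 + 25 + 82 + 115 + 39 = 895.
Total exposure: 4 + 2 + 6 + 7 + 6 + 2 + 1.5 + 4 + 7 + 4 = 43.5 seconds.
The Gamma prior is conjugate for the Poisson rate, so λ | data ~ Gamma(27+895, 15+43.5) = Gamma(922, 117/2).
The posterior predictive for a window of length T is Negative Binomial with variance T·α'·(β'+T)/β'² = 3·922·(123/2)/(13689/4) = 75604/1521.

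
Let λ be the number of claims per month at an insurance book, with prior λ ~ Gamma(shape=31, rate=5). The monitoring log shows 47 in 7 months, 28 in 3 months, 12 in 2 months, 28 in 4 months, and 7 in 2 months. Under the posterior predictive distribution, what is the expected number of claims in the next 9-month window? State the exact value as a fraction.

Total count: 47 + 28 + 12 + 28 + 7 = 122.
Total exposure: 7 + 3 + 2 + 4 + 2 = 18 months.
Posterior: α' = 31 + 122 = 153, β' = 5 + 18 = 23.
Predictive mean over a 9-month window = T·E[λ|data] = 9·153/23 = 1377/23.

1377/23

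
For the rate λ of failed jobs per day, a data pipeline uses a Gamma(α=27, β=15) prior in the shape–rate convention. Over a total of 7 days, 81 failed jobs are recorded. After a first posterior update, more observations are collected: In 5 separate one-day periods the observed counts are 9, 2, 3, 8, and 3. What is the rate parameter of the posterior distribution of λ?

Total count 81 over total exposure 7 days.
After the first batch: Gamma(27 + 81, 15 + 7) = Gamma(108, 22).
Total count: 9 + 2 + 3 + 8 + 3 = 25.
Total exposure: 5 days.
After the second batch: Gamma(108 + 25, 22 + 5) = Gamma(133, 27).

27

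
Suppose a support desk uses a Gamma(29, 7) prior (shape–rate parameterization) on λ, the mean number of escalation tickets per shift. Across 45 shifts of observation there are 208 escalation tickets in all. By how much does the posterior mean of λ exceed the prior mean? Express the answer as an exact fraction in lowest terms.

151/364

Total count 208 over total exposure 45 shifts.
Conjugate update: add total count to the shape and total exposure to the rate, giving Gamma(237, 52).
Posterior mean = 237/52 = 237/52; prior mean = 29/7 = 29/7. Difference = 237/52 − 29/7 = 151/364.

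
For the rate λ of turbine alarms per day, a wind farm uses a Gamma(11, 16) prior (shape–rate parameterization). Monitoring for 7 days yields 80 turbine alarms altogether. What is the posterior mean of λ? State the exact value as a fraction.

Total count 80 over total exposure 7 days.
Posterior: α' = 11 + 80 = 91, β' = 16 + 7 = 23.
Posterior mean = α'/β' = 91/23.

91/23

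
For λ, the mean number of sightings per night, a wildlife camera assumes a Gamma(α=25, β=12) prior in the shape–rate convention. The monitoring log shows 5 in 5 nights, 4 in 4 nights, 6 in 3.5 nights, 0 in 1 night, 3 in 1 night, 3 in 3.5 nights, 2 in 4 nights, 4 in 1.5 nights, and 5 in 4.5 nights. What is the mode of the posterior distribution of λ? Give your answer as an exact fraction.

7/5

Total count: 5 + 4 + 6 + 0 + 3 + 3 + 2 + 4 + 5 = 32.
Total exposure: 5 + 4 + 3.5 + 1 + 1 + 3.5 + 4 + 1.5 + 4.5 = 28 nights.
Posterior: α' = 25 + 32 = 57, β' = 12 + 28 = 40.
Posterior mode = (α'−1)/β' = 56/40 = 7/5.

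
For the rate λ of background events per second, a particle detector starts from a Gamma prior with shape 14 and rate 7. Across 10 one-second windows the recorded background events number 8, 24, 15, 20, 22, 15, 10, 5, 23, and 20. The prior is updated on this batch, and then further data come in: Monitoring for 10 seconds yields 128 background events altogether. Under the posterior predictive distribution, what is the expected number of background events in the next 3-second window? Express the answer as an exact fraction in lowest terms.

304/9

Total count: 8 + 24 + 15 + 20 + 22 + 15 + 10 + 5 + 23 + 20 = 162.
Total exposure: 10 seconds.
After the first batch: Gamma(14 + 162, 7 + 10) = Gamma(176, 17).
Total count 128 over total exposure 10 seconds.
After the second batch: Gamma(176 + 128, 17 + 10) = Gamma(304, 27).
Predictive mean over a 3-second window = T·E[λ|data] = 3·304/27 = 304/9.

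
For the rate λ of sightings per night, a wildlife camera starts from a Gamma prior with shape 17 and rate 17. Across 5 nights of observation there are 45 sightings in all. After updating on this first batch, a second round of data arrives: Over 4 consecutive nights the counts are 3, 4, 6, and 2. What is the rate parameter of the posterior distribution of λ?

26

Total count 45 over total exposure 5 nights.
After the first batch: Gamma(17 + 45, 17 + 5) = Gamma(62, 22).
Total count: 3 + 4 + 6 + 2 = 15.
Total exposure: 4 nights.
After the second batch: Gamma(62 + 15, 22 + 4) = Gamma(77, 26).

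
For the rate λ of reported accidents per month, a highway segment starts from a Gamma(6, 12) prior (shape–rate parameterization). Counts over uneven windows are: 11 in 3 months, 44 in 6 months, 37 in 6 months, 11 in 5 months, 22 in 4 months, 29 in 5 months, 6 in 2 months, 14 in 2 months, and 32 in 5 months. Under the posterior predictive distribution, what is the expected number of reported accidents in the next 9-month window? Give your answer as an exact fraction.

954/25

Total count: 11 + 44 + 37 + 11 + 22 + 29 + 6 + 14 + 32 = 206.
Total exposure: 3 + 6 + 6 + 5 + 4 + 5 + 2 + 2 + 5 = 38 months.
The Gamma prior is conjugate for the Poisson rate, so λ | data ~ Gamma(6+206, 12+38) = Gamma(212, 50).
Predictive mean over a 9-month window = T·E[λ|data] = 9·212/50 = 954/25.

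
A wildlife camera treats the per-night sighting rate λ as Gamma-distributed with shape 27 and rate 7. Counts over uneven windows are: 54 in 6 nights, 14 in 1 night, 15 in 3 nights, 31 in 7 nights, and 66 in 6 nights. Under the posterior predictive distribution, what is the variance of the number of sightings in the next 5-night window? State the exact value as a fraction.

161/4

Total count: 54 + 14 + 15 + 31 + 66 = 180.
Total exposure: 6 + 1 + 3 + 7 + 6 = 23 nights.
By Gamma–Poisson conjugacy, the posterior is Gamma(α + Σx, β + Σt) = Gamma(27 + 180, 7 + 23) = Gamma(207, 30).
The posterior predictive for a window of length T is Negative Binomial with variance T·α'·(β'+T)/β'² = 5·207·35/900 = 161/4.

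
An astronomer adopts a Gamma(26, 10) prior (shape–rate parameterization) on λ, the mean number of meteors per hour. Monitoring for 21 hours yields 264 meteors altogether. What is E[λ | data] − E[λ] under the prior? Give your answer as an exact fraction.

Total count 264 over total exposure 21 hours.
By Gamma–Poisson conjugacy, the posterior is Gamma(α + Σx, β + Σt) = Gamma(26 + 264, 10 + 21) = Gamma(290, 31).
Posterior mean = 290/31 = 290/31; prior mean = 26/10 = 13/5. Difference = 290/31 − 13/5 = 1047/155.

1047/155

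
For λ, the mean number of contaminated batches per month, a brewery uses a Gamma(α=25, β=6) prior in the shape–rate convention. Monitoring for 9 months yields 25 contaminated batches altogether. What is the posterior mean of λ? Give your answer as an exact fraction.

Total count 25 over total exposure 9 months.
The Gamma prior is conjugate for the Poisson rate, so λ | data ~ Gamma(25+25, 6+9) = Gamma(50, 15).
Posterior mean = α'/β' = 50/15 = 10/3.

10/3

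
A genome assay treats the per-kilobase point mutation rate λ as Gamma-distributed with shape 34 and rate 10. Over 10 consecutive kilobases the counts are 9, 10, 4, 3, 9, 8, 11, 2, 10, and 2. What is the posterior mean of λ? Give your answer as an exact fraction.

Total count: 9 + 10 + 4 + 3 + 9 + 8 + 11 + 2 + 10 + 2 = 68.
Total exposure: 10 kilobases.
By Gamma–Poisson conjugacy, the posterior is Gamma(α + Σx, β + Σt) = Gamma(34 + 68, 10 + 10) = Gamma(102, 20).
Posterior mean = α'/β' = 102/20 = 51/10.

51/10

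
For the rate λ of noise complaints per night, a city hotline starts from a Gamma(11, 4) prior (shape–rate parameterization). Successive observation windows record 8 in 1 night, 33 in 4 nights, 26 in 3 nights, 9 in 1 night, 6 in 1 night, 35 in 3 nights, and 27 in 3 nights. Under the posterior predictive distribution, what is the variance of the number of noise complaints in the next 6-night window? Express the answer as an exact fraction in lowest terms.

Total count: 8 + 33 + 26 + 9 + 6 + 35 + 27 = 144.
Total exposure: 1 + 4 + 3 + 1 + 1 + 3 + 3 = 16 nights.
By Gamma–Poisson conjugacy, the posterior is Gamma(α + Σx, β + Σt) = Gamma(11 + 144, 4 + 16) = Gamma(155, 20).
The posterior predictive for a window of length T is Negative Binomial with variance T·α'·(β'+T)/β'² = 6·155·26/400 = 1209/20.

1209/20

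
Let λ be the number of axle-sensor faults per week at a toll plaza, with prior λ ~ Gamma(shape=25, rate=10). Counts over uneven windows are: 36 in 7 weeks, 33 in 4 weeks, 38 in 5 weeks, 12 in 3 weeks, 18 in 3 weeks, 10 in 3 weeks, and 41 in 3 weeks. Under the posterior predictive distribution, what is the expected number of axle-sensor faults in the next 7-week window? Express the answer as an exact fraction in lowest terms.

1491/38

Total count: 36 + 33 + 38 + 12 + 18 + 10 + 41 = 188.
Total exposure: 7 + 4 + 5 + 3 + 3 + 3 + 3 = 28 weeks.
By Gamma–Poisson conjugacy, the posterior is Gamma(α + Σx, β + Σt) = Gamma(25 + 188, 10 + 28) = Gamma(213, 38).
Predictive mean over a 7-week window = T·E[λ|data] = 7·213/38 = 1491/38.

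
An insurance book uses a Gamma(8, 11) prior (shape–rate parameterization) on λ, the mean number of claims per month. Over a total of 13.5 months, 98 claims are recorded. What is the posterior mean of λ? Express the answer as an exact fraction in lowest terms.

Total count 98 over total exposure 13.5 months.
Gamma(α, β) with Poisson data over total exposure Σt gives posterior Gamma(α+Σx, β+Σt) = Gamma(106, 49/2).
Posterior mean = α'/β' = 106/(49/2) = 212/49.

212/49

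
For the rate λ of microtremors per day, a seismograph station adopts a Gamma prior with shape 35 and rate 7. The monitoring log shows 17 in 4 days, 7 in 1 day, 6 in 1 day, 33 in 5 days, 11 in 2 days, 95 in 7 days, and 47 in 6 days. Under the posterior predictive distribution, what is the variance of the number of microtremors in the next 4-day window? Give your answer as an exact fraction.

37148/1089

Total count: 17 + 7 + 6 + 33 + 11 + 95 + 47 = 216.
Total exposure: 4 + 1 + 1 + 5 + 2 + 7 + 6 = 26 days.
Posterior: α' = 35 + 216 = 251, β' = 7 + 26 = 33.
The posterior predictive for a window of length T is Negative Binomial with variance T·α'·(β'+T)/β'² = 4·251·37/1089 = 37148/1089.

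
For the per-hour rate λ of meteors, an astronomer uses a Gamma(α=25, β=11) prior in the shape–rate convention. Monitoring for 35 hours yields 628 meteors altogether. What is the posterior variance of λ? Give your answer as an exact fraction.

653/2116

Total count 628 over total exposure 35 hours.
By Gamma–Poisson conjugacy, the posterior is Gamma(α + Σx, β + Σt) = Gamma(25 + 628, 11 + 35) = Gamma(653, 46).
Posterior variance = α'/β'² = 653/2116.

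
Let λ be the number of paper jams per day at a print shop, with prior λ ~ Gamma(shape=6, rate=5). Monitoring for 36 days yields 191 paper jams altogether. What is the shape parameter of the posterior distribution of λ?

Total count 191 over total exposure 36 days.
By Gamma–Poisson conjugacy, the posterior is Gamma(α + Σx, β + Σt) = Gamma(6 + 191, 5 + 36) = Gamma(197, 41).

197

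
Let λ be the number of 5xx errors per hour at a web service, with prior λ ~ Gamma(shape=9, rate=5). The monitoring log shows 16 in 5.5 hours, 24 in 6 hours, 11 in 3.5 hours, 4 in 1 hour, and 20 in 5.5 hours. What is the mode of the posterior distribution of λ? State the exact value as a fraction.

Total count: 16 + 24 + 11 + 4 + 20 = 75.
Total exposure: 5.5 + 6 + 3.5 + 1 + 5.5 = 21.5 hours.
By Gamma–Poisson conjugacy, the posterior is Gamma(α + Σx, β + Σt) = Gamma(9 + 75, 5 + 21.5) = Gamma(84, 53/2).
Posterior mode = (α'−1)/β' = 83/(53/2) = 166/53.

166/53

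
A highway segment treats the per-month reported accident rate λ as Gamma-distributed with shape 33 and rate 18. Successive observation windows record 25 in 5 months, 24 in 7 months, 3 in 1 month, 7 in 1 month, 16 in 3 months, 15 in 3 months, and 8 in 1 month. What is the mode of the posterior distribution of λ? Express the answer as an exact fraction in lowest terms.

10/3

Total count: 25 + 24 + 3 + 7 + 16 + 15 + 8 = 98.
Total exposure: 5 + 7 + 1 + 1 + 3 + 3 + 1 = 21 months.
Gamma(α, β) with Poisson data over total exposure Σt gives posterior Gamma(α+Σx, β+Σt) = Gamma(131, 39).
Posterior mode = (α'−1)/β' = 130/39 = 10/3.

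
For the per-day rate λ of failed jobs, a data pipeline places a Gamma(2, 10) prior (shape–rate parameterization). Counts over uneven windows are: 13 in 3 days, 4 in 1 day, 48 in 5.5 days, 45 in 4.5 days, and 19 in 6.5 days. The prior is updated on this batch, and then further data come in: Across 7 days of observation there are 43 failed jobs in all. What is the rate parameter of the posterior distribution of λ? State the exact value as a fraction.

75/2

Total count: 13 + 4 + 48 + 45 + 19 = 129.
Total exposure: 3 + 1 + 5.5 + 4.5 + 6.5 = 20.5 days.
After the first batch: Gamma(2 + 129, 10 + 20.5) = Gamma(131, 61/2).
Total count 43 over total exposure 7 days.
After the second batch: Gamma(131 + 43, 61/2 + 7) = Gamma(174, 75/2).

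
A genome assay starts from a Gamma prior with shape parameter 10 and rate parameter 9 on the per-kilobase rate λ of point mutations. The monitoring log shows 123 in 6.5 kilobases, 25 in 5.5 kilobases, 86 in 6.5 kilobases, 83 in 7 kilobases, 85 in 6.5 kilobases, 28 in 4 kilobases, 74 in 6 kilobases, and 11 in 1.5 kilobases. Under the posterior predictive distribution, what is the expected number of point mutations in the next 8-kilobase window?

Total count: 123 + 25 + 86 + 83 + 85 + 28 + 74 + 11 = 515.
Total exposure: 6.5 + 5.5 + 6.5 + 7 + 6.5 + 4 + 6 + 1.5 = 43.5 kilobases.
Gamma(α, β) with Poisson data over total exposure Σt gives posterior Gamma(α+Σx, β+Σt) = Gamma(525, 105/2).
Predictive mean over an 8-kilobase window = T·E[λ|data] = 8·525/(105/2) = 80.

80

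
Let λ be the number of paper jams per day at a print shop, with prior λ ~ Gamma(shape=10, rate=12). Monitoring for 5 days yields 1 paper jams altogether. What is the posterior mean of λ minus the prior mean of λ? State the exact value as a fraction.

-19/102

Total count 1 over total exposure 5 days.
The Gamma prior is conjugate for the Poisson rate, so λ | data ~ Gamma(10+1, 12+5) = Gamma(11, 17).
Posterior mean = 11/17 = 11/17; prior mean = 10/12 = 5/6. Difference = 11/17 − 5/6 = -19/102.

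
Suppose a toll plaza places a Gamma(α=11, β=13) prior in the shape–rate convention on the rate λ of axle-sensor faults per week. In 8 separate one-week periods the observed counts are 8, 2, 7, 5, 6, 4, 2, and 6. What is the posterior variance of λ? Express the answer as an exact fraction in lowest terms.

17/147

Total count: 8 + 2 + 7 + 5 + 6 + 4 + 2 + 6 = 40.
Total exposure: 8 weeks.
The Gamma prior is conjugate for the Poisson rate, so λ | data ~ Gamma(11+40, 13+8) = Gamma(51, 21).
Posterior variance = α'/β'² = 51/441 = 17/147.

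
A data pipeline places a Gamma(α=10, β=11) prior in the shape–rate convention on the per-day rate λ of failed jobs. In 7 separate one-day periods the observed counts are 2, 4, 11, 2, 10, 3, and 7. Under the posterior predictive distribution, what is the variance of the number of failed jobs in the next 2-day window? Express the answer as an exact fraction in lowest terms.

Total count: 2 + 4 + 11 + 2 + 10 + 3 + 7 = 39.
Total exposure: 7 days.
By Gamma–Poisson conjugacy, the posterior is Gamma(α + Σx, β + Σt) = Gamma(10 + 39, 11 + 7) = Gamma(49, 18).
The posterior predictive for a window of length T is Negative Binomial with variance T·α'·(β'+T)/β'² = 2·49·20/324 = 490/81.

490/81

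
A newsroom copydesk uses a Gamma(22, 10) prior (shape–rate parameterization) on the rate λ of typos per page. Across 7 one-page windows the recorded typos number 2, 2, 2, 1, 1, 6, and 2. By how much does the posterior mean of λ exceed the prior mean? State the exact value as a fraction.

Total count: 2 + 2 + 2 + 1 + 1 + 6 + 2 = 16.
Total exposure: 7 pages.
Gamma(α, β) with Poisson data over total exposure Σt gives posterior Gamma(α+Σx, β+Σt) = Gamma(38, 17).
Posterior mean = 38/17 = 38/17; prior mean = 22/10 = 11/5. Difference = 38/17 − 11/5 = 3/85.

3/85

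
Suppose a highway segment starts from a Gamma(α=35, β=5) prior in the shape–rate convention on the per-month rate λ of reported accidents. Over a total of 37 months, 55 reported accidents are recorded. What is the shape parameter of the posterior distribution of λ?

90

Total count 55 over total exposure 37 months.
Gamma(α, β) with Poisson data over total exposure Σt gives posterior Gamma(α+Σx, β+Σt) = Gamma(90, 42).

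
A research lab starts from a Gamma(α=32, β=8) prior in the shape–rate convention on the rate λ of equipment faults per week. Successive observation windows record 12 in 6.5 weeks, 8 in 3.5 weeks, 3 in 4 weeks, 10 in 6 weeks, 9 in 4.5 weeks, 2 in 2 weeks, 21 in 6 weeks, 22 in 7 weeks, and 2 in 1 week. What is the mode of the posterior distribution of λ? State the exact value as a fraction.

Total count: 12 + 8 + 3 + 10 + 9 + 2 + 21 + 22 + 2 = 89.
Total exposure: 6.5 + 3.5 + 4 + 6 + 4.5 + 2 + 6 + 7 + 1 = 40.5 weeks.
Gamma(α, β) with Poisson data over total exposure Σt gives posterior Gamma(α+Σx, β+Σt) = Gamma(121, 97/2).
Posterior mode = (α'−1)/β' = 120/(97/2) = 240/97.

240/97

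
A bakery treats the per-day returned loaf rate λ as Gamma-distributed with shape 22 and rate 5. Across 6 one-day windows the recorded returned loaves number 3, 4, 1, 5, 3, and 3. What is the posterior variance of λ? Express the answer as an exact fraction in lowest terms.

Total count: 3 + 4 + 1 + 5 + 3 + 3 = 19.
Total exposure: 6 days.
Conjugate update: add total count to the shape and total exposure to the rate, giving Gamma(41, 11).
Posterior variance = α'/β'² = 41/121.

41/121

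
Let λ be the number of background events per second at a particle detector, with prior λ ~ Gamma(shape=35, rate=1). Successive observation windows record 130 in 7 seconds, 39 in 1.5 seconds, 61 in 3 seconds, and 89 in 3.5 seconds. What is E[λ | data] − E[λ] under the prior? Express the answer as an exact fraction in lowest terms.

-103/8

Total count: 130 + 39 + 61 + 89 = 319.
Total exposure: 7 + 1.5 + 3 + 3.5 = 15 seconds.
Gamma(α, β) with Poisson data over total exposure Σt gives posterior Gamma(α+Σx, β+Σt) = Gamma(354, 16).
Posterior mean = 354/16 = 177/8; prior mean = 35/1 = 35. Difference = 177/8 − 35 = -103/8.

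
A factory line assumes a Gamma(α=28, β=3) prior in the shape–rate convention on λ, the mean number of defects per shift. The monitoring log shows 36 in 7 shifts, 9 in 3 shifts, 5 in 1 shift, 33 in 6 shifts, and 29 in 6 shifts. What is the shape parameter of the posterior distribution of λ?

140

Total count: 36 + 9 + 5 + 33 + 29 = 112.
Total exposure: 7 + 3 + 1 + 6 + 6 = 23 shifts.
By Gamma–Poisson conjugacy, the posterior is Gamma(α + Σx, β + Σt) = Gamma(28 + 112, 3 + 23) = Gamma(140, 26).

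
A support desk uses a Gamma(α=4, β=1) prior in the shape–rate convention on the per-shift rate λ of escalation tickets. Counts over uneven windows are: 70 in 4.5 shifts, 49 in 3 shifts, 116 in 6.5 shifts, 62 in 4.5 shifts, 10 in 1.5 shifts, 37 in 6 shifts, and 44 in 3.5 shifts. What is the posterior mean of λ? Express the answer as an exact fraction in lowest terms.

Total count: 70 + 49 + 116 + 62 + 10 + 37 + 44 = 388.
Total exposure: 4.5 + 3 + 6.5 + 4.5 + 1.5 + 6 + 3.5 = 29.5 shifts.
By Gamma–Poisson conjugacy, the posterior is Gamma(α + Σx, β + Σt) = Gamma(4 + 388, 1 + 29.5) = Gamma(392, 61/2).
Posterior mean = α'/β' = 392/(61/2) = 784/61.

784/61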